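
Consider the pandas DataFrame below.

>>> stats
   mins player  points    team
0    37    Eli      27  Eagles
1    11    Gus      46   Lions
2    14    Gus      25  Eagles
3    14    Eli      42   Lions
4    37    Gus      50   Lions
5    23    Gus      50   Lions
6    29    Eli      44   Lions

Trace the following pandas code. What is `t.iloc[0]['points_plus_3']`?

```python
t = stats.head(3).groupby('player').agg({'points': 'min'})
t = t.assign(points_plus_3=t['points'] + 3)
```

take first 3 rows:
   mins player  points    team
0    37    Eli      27  Eagles
1    11    Gus      46   Lions
2    14    Gus      25  Eagles
group by player, min of points:
        points
player        
Eli         27
Gus         25
add column points_plus_3 = t['points'] + 3:
        points  points_plus_3
player                       
Eli         27             30
Gus         25             28

30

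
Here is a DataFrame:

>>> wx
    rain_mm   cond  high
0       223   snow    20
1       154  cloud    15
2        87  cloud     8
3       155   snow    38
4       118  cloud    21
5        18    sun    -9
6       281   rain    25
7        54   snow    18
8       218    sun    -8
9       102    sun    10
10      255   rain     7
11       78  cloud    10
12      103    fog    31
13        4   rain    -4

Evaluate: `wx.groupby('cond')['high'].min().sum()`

44

group by cond, min of high:
cond
cloud     8
fog      31
rain     -4
snow     18
sun      -9
Name: high, dtype: int64
Taking the sum of the resulting series gives 44.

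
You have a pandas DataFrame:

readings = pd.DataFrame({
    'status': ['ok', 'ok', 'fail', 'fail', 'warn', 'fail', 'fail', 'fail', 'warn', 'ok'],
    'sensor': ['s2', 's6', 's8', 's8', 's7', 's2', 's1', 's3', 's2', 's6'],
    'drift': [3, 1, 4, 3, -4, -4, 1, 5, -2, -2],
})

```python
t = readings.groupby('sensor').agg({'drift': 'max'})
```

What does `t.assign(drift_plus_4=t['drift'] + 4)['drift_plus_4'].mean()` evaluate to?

5.66666666667

group by sensor, max of drift:
        drift
sensor       
s1          1
s2          3
s3          5
s6          1
s7         -4
s8          4
add column drift_plus_4 = t['drift'] + 4:
        drift  drift_plus_4
sensor                     
s1          1             5
s2          3             7
s3          5             9
s6          1             5
s7         -4             0
s8          4             8
mean of column 'drift_plus_4' → 5.66666666667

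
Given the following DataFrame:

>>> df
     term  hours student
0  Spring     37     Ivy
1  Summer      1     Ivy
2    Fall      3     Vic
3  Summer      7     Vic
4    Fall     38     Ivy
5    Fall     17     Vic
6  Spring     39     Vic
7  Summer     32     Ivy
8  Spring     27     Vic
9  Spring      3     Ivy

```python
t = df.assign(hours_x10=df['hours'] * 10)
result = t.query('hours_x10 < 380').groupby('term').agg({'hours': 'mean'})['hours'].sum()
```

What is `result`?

45.6666666667

add column hours_x10 = df['hours'] * 10:
     term  hours student  hours_x10
0  Spring     37     Ivy        370
1  Summer      1     Ivy         10
2    Fall      3     Vic         30
3  Summer      7     Vic         70
4    Fall     38     Ivy        380
5    Fall     17     Vic        170
6  Spring     39     Vic        390
7  Summer     32     Ivy        320
8  Spring     27     Vic        270
9  Spring      3     Ivy         30
filter rows where hours_x10 < 380:
     term  hours student  hours_x10
0  Spring     37     Ivy        370
1  Summer      1     Ivy         10
2    Fall      3     Vic         30
3  Summer      7     Vic         70
5    Fall     17     Vic        170
7  Summer     32     Ivy        320
8  Spring     27     Vic        270
9  Spring      3     Ivy         30
group by term, mean of hours:
            hours
term             
Fall    10.000000
Spring  22.333333
Summer  13.333333
Taking the sum of column 'hours' gives 45.6666666667.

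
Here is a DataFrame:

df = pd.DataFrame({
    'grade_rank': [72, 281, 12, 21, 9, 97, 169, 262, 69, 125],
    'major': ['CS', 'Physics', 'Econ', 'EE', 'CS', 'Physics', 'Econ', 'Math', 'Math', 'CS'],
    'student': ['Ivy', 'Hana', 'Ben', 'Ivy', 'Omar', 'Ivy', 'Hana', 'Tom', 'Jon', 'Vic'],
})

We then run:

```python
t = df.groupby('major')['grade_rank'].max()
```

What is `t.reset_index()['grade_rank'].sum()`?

group by major, max of grade_rank:
major
CS         125
EE          21
Econ       169
Math       262
Physics    281
Name: grade_rank, dtype: int64
reset_index():
     major  grade_rank
0       CS         125
1       EE          21
2     Econ         169
3     Math         262
4  Physics         281

858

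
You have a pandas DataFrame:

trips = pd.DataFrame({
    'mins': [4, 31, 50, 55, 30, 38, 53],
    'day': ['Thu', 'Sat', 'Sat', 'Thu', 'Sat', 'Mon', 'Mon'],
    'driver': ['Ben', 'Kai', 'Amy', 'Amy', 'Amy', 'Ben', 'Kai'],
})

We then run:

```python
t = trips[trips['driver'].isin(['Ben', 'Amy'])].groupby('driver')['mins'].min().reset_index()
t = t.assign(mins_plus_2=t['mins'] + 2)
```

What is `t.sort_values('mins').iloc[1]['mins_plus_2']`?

32

filter rows where driver in ['Ben', 'Amy']:
   mins  day driver
0     4  Thu    Ben
2    50  Sat    Amy
3    55  Thu    Amy
4    30  Sat    Amy
5    38  Mon    Ben
group by driver, min of mins:
driver
Amy    30
Ben     4
Name: mins, dtype: int64
reset_index():
  driver  mins
0    Amy    30
1    Ben     4
add column mins_plus_2 = t['mins'] + 2:
  driver  mins  mins_plus_2
0    Amy    30           32
1    Ben     4            6
sort by mins:
  driver  mins  mins_plus_2
1    Ben     4            6
0    Amy    30           32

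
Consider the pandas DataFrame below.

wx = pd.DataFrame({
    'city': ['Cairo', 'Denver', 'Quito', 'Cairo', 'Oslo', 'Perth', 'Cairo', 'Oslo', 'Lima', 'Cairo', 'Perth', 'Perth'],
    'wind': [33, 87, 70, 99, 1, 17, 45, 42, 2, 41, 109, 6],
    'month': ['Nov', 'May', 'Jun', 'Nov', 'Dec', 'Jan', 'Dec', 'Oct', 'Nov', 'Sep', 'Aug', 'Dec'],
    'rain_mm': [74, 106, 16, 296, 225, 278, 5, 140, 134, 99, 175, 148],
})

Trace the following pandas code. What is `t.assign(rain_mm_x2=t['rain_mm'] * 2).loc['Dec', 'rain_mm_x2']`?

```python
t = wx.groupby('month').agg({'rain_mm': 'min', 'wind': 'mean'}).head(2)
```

10

group by month: min(rain_mm), mean(wind):
       rain_mm        wind
month                     
Aug        175  109.000000
Dec          5   17.333333
Jan        278   17.000000
Jun         16   70.000000
May        106   87.000000
Nov         74   44.666667
Oct        140   42.000000
Sep         99   41.000000
take first 2 rows:
       rain_mm        wind
month                     
Aug        175  109.000000
Dec          5   17.333333
add column rain_mm_x2 = t['rain_mm'] * 2:
       rain_mm        wind  rain_mm_x2
month                                 
Aug        175  109.000000         350
Dec          5   17.333333          10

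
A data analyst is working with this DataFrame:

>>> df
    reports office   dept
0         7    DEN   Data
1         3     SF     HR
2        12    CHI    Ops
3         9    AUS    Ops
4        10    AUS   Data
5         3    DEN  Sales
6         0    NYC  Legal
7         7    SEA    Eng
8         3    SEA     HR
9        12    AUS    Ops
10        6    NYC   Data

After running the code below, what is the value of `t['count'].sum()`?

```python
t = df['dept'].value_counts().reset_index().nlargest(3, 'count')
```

value_counts of dept:
dept
Data     3
Ops      3
HR       2
Sales    1
Legal    1
Eng      1
Name: count, dtype: int64
reset_index():
    dept  count
0   Data      3
1    Ops      3
2     HR      2
3  Sales      1
4  Legal      1
5    Eng      1
take 3 rows with largest count:
   dept  count
0  Data      3
1   Ops      3
2    HR      2
Finally, sum of column 'count' = 8.

8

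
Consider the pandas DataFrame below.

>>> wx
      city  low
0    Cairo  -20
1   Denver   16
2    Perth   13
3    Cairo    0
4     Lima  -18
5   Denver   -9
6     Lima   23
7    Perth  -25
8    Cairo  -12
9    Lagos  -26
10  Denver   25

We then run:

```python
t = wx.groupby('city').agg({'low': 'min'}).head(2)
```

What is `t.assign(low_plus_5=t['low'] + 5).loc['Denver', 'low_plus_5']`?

group by city, min of low:
        low
city       
Cairo   -20
Denver   -9
Lagos   -26
Lima    -18
Perth   -25
take first 2 rows:
        low
city       
Cairo   -20
Denver   -9
add column low_plus_5 = t['low'] + 5:
        low  low_plus_5
city                   
Cairo   -20         -15
Denver   -9          -4
So loc['Denver', 'low_plus_5'] = -4.

-4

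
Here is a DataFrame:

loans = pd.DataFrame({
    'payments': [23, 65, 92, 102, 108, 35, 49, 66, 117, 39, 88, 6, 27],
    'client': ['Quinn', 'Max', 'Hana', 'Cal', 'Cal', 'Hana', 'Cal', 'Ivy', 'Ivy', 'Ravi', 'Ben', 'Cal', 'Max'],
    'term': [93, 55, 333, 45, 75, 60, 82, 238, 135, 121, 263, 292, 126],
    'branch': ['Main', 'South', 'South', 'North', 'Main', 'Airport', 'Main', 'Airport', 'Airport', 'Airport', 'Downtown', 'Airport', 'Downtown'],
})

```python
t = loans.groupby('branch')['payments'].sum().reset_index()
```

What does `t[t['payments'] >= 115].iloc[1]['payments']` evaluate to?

115

group by branch, sum of payments:
branch
Airport     263
Downtown    115
Main        180
North       102
South       157
Name: payments, dtype: int64
reset_index():
     branch  payments
0   Airport       263
1  Downtown       115
2      Main       180
3     North       102
4     South       157
filter rows where payments >= 115:
     branch  payments
0   Airport       263
1  Downtown       115
2      Main       180
4     South       157
value at position 1, column 'payments' → 115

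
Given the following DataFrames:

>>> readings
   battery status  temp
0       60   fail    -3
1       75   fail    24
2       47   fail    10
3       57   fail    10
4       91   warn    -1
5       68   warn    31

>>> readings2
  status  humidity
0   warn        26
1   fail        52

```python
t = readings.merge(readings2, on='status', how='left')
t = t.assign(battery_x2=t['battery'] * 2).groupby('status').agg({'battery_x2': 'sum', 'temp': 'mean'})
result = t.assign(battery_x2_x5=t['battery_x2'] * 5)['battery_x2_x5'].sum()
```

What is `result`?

merge on 'status' (how='left') → 6 rows:
   battery status  temp  humidity
0       60   fail    -3        52
1       75   fail    24        52
2       47   fail    10        52
3       57   fail    10        52
4       91   warn    -1        26
5       68   warn    31        26
add column battery_x2 = t['battery'] * 2:
   battery status  temp  humidity  battery_x2
0       60   fail    -3        52         120
1       75   fail    24        52         150
2       47   fail    10        52          94
3       57   fail    10        52         114
4       91   warn    -1        26         182
5       68   warn    31        26         136
group by status: sum(battery_x2), mean(temp):
        battery_x2   temp
status                   
fail           478  10.25
warn           318  15.00
add column battery_x2_x5 = t['battery_x2'] * 5:
        battery_x2   temp  battery_x2_x5
status                                  
fail           478  10.25           2390
warn           318  15.00           1590
Taking the sum of column 'battery_x2_x5' gives 3980.

3980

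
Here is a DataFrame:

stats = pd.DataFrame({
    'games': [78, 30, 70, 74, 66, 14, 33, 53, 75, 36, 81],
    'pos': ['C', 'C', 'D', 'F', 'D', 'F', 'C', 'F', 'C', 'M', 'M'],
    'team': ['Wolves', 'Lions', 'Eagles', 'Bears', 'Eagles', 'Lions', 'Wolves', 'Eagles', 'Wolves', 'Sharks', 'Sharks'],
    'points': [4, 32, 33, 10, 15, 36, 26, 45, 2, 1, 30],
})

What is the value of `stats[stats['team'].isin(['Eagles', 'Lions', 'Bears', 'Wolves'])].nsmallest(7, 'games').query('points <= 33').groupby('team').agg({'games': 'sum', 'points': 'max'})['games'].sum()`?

273

filter rows where team in ['Eagles', 'Lions', 'Bears', 'Wolves']:
   games pos    team  points
0     78   C  Wolves       4
1     30   C   Lions      32
2     70   D  Eagles      33
3     74   F   Bears      10
4     66   D  Eagles      15
5     14   F   Lions      36
6     33   C  Wolves      26
7     53   F  Eagles      45
8     75   C  Wolves       2
take 7 rows with smallest games:
   games pos    team  points
5     14   F   Lions      36
1     30   C   Lions      32
6     33   C  Wolves      26
7     53   F  Eagles      45
4     66   D  Eagles      15
2     70   D  Eagles      33
3     74   F   Bears      10
filter rows where points <= 33:
   games pos    team  points
1     30   C   Lions      32
6     33   C  Wolves      26
4     66   D  Eagles      15
2     70   D  Eagles      33
3     74   F   Bears      10
group by team: sum(games), max(points):
        games  points
team                 
Bears      74      10
Eagles    136      33
Lions      30      32
Wolves     33      26
sum of column 'games' → 273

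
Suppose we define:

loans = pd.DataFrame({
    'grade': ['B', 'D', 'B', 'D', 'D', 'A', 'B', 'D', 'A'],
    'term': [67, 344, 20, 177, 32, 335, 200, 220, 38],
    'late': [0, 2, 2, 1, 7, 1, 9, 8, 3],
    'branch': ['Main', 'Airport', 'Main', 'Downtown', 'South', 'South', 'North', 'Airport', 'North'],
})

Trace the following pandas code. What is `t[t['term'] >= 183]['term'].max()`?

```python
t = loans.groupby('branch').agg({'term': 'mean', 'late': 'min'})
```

282.0

group by branch: mean(term), min(late):
           term  late
branch               
Airport   282.0     2
Downtown  177.0     1
Main       43.5     0
North     119.0     3
South     183.5     1
filter rows where term >= 183:
          term  late
branch              
Airport  282.0     2
South    183.5     1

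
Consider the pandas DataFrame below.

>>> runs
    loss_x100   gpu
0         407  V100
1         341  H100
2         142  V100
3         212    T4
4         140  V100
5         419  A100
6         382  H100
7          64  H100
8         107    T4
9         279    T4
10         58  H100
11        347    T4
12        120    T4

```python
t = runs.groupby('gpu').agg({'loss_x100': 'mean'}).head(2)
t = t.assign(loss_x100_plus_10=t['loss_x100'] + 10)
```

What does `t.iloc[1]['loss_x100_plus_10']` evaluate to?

group by gpu, mean of loss_x100:
       loss_x100
gpu             
A100  419.000000
H100  211.250000
T4    213.000000
V100  229.666667
take first 2 rows:
      loss_x100
gpu            
A100     419.00
H100     211.25
add column loss_x100_plus_10 = t['loss_x100'] + 10:
      loss_x100  loss_x100_plus_10
gpu                               
A100     419.00             429.00
H100     211.25             221.25
Hence 221.25.

221.25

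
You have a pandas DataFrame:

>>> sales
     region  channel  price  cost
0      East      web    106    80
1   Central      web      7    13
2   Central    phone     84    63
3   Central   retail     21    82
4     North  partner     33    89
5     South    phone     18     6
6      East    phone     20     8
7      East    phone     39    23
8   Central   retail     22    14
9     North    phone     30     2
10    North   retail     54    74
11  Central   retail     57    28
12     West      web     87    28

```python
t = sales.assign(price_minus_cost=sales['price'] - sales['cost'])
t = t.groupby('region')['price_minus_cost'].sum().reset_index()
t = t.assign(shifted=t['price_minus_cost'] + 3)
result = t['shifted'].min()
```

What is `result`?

add column price_minus_cost = sales['price'] - sales['cost']:
     region  channel  price  cost  price_minus_cost
0      East      web    106    80                26
1   Central      web      7    13                -6
2   Central    phone     84    63                21
3   Central   retail     21    82               -61
4     North  partner     33    89               -56
5     South    phone     18     6                12
6      East    phone     20     8                12
7      East    phone     39    23                16
8   Central   retail     22    14                 8
9     North    phone     30     2                28
10    North   retail     54    74               -20
11  Central   retail     57    28                29
12     West      web     87    28                59
group by region, sum of price_minus_cost:
region
Central    -9
East       54
North     -48
South      12
West       59
Name: price_minus_cost, dtype: int64
reset_index():
    region  price_minus_cost
0  Central                -9
1     East                54
2    North               -48
3    South                12
4     West                59
add column shifted = t['price_minus_cost'] + 3:
    region  price_minus_cost  shifted
0  Central                -9       -6
1     East                54       57
2    North               -48      -45
3    South                12       15
4     West                59       62

-45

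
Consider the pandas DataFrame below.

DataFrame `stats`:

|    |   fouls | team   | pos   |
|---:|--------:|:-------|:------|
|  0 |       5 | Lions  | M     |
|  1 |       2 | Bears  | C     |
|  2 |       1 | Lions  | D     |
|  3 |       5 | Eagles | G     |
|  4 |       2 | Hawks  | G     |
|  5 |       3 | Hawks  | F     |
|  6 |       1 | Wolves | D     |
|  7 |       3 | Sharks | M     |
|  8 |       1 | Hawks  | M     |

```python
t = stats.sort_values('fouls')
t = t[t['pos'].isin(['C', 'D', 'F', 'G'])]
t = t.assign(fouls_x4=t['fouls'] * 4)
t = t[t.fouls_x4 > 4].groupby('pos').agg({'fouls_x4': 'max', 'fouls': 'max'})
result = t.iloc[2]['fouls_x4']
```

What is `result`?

sort by fouls:
   fouls    team pos
2      1   Lions   D
6      1  Wolves   D
8      1   Hawks   M
1      2   Bears   C
4      2   Hawks   G
5      3   Hawks   F
7      3  Sharks   M
0      5   Lions   M
3      5  Eagles   G
filter rows where pos in ['C', 'D', 'F', 'G']:
   fouls    team pos
2      1   Lions   D
6      1  Wolves   D
1      2   Bears   C
4      2   Hawks   G
5      3   Hawks   F
3      5  Eagles   G
add column fouls_x4 = t['fouls'] * 4:
   fouls    team pos  fouls_x4
2      1   Lions   D         4
6      1  Wolves   D         4
1      2   Bears   C         8
4      2   Hawks   G         8
5      3   Hawks   F        12
3      5  Eagles   G        20
filter rows where fouls_x4 > 4:
   fouls    team pos  fouls_x4
1      2   Bears   C         8
4      2   Hawks   G         8
5      3   Hawks   F        12
3      5  Eagles   G        20
group by pos: max(fouls_x4), max(fouls):
     fouls_x4  fouls
pos                 
C           8      2
F          12      3
G          20      5
Then the value at position 2, column 'fouls_x4': 20

20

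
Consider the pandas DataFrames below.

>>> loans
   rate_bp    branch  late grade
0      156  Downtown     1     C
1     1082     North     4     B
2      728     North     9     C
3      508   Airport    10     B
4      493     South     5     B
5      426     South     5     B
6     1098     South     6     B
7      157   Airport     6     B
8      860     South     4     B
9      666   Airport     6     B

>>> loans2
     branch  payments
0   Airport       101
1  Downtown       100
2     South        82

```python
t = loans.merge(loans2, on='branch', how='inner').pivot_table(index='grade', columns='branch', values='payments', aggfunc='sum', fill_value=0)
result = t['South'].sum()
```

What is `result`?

merge on 'branch' (how='inner') → 8 rows:
   rate_bp    branch  late grade  payments
0      156  Downtown     1     C       100
1      508   Airport    10     B       101
2      493     South     5     B        82
3      426     South     5     B        82
4     1098     South     6     B        82
5      157   Airport     6     B       101
6      860     South     4     B        82
7      666   Airport     6     B       101
pivot: rows=grade, cols=branch, sum(payments):
branch  Airport  Downtown  South
grade                           
B           303         0    328
C             0       100      0
Reading off the sum of column 'South', we get 328.

328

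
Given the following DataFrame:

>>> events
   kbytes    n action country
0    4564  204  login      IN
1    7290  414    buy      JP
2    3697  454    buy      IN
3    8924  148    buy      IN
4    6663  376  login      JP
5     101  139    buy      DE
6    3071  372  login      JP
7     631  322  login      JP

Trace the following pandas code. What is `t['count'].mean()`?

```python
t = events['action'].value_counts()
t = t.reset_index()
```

value_counts of action:
action
login    4
buy      4
Name: count, dtype: int64
reset_index():
  action  count
0  login      4
1    buy      4

4.0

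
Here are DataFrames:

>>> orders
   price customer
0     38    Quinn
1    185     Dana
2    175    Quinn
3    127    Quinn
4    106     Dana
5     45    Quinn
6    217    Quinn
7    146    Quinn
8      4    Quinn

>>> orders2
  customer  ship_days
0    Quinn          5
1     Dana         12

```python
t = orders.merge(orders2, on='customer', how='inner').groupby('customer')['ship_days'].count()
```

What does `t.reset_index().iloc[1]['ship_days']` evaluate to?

merge on 'customer' (how='inner') → 9 rows:
   price customer  ship_days
0     38    Quinn          5
1    185     Dana         12
2    175    Quinn          5
3    127    Quinn          5
4    106     Dana         12
5     45    Quinn          5
6    217    Quinn          5
7    146    Quinn          5
8      4    Quinn          5
group by customer, count of ship_days:
customer
Dana     2
Quinn    7
Name: ship_days, dtype: int64
reset_index():
  customer  ship_days
0     Dana          2
1    Quinn          7

7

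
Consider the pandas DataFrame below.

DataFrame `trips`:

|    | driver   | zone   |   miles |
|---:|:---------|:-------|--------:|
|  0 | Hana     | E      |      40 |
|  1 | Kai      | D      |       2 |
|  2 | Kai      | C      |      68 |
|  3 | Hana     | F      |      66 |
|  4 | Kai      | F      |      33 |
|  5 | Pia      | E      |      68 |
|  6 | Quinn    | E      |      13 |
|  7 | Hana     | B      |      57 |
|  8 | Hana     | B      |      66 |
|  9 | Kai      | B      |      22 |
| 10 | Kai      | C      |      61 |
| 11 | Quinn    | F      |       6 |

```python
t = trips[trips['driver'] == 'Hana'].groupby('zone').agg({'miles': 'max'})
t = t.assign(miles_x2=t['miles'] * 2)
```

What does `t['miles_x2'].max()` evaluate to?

filter rows where driver == 'Hana':
  driver zone  miles
0   Hana    E     40
3   Hana    F     66
7   Hana    B     57
8   Hana    B     66
group by zone, max of miles:
      miles
zone       
B        66
E        40
F        66
add column miles_x2 = t['miles'] * 2:
      miles  miles_x2
zone                 
B        66       132
E        40        80
F        66       132

132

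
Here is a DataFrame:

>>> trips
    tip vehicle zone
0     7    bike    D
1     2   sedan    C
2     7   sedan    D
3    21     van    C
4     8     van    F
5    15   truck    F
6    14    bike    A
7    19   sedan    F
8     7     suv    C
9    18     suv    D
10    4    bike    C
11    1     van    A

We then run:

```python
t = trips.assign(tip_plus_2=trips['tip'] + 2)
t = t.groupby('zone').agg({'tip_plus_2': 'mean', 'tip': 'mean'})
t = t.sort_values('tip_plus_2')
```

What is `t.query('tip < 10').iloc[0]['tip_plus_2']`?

add column tip_plus_2 = trips['tip'] + 2:
    tip vehicle zone  tip_plus_2
0     7    bike    D           9
1     2   sedan    C           4
2     7   sedan    D           9
3    21     van    C          23
4     8     van    F          10
5    15   truck    F          17
6    14    bike    A          16
7    19   sedan    F          21
8     7     suv    C           9
9    18     suv    D          20
10    4    bike    C           6
11    1     van    A           3
group by zone: mean(tip_plus_2), mean(tip):
      tip_plus_2        tip
zone                       
A       9.500000   7.500000
C      10.500000   8.500000
D      12.666667  10.666667
F      16.000000  14.000000
sort by tip_plus_2:
      tip_plus_2        tip
zone                       
A       9.500000   7.500000
C      10.500000   8.500000
D      12.666667  10.666667
F      16.000000  14.000000
filter rows where tip < 10:
      tip_plus_2  tip
zone                 
A            9.5  7.5
C           10.5  8.5
Finally, value at position 0, column 'tip_plus_2' = 9.5.

9.5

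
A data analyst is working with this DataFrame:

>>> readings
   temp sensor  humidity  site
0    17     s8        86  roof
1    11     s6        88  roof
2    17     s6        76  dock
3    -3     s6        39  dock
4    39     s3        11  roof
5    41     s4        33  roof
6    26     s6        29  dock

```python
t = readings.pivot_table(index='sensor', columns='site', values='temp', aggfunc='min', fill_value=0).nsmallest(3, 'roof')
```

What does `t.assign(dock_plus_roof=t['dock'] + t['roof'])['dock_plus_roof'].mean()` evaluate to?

pivot: rows=sensor, cols=site, min(temp):
site    dock  roof
sensor            
s3         0    39
s4         0    41
s6        -3    11
s8         0    17
take 3 rows with smallest roof:
site    dock  roof
sensor            
s6        -3    11
s8         0    17
s3         0    39
add column dock_plus_roof = t['dock'] + t['roof']:
site    dock  roof  dock_plus_roof
sensor                            
s6        -3    11               8
s8         0    17              17
s3         0    39              39
Hence 21.3333333333.

21.3333333333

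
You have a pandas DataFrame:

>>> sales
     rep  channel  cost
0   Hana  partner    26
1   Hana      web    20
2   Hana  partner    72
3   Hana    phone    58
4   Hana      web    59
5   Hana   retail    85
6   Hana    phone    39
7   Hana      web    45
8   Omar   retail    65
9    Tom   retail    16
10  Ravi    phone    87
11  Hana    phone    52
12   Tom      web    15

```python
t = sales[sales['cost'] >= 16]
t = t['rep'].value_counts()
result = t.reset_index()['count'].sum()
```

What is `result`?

12

filter rows where cost >= 16:
     rep  channel  cost
0   Hana  partner    26
1   Hana      web    20
2   Hana  partner    72
3   Hana    phone    58
4   Hana      web    59
5   Hana   retail    85
6   Hana    phone    39
7   Hana      web    45
8   Omar   retail    65
9    Tom   retail    16
10  Ravi    phone    87
11  Hana    phone    52
value_counts of rep:
rep
Hana    9
Omar    1
Tom     1
Ravi    1
Name: count, dtype: int64
reset_index():
    rep  count
0  Hana      9
1  Omar      1
2   Tom      1
3  Ravi      1
Taking the sum of column 'count' gives 12.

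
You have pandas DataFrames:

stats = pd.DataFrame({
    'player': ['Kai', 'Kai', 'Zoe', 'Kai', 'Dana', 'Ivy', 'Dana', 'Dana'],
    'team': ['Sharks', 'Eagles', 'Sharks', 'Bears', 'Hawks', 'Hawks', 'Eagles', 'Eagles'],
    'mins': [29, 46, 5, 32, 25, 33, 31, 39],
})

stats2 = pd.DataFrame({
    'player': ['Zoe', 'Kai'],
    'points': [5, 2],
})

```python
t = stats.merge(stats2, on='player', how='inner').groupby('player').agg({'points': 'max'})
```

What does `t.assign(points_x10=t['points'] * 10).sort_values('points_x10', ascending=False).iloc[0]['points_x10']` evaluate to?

50

merge on 'player' (how='inner') → 4 rows:
  player    team  mins  points
0    Kai  Sharks    29       2
1    Kai  Eagles    46       2
2    Zoe  Sharks     5       5
3    Kai   Bears    32       2
group by player, max of points:
        points
player        
Kai          2
Zoe          5
add column points_x10 = t['points'] * 10:
        points  points_x10
player                    
Kai          2          20
Zoe          5          50
sort by points_x10 descending:
        points  points_x10
player                    
Zoe          5          50
Kai          2          20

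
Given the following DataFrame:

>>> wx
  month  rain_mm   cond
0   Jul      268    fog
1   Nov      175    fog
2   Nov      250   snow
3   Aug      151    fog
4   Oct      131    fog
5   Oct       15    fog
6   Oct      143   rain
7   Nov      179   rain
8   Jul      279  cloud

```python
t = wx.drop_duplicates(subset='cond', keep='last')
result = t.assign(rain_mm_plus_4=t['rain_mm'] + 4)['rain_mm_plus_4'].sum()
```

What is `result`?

drop duplicate cond (keep=last):
  month  rain_mm   cond
2   Nov      250   snow
5   Oct       15    fog
7   Nov      179   rain
8   Jul      279  cloud
add column rain_mm_plus_4 = t['rain_mm'] + 4:
  month  rain_mm   cond  rain_mm_plus_4
2   Nov      250   snow             254
5   Oct       15    fog              19
7   Nov      179   rain             183
8   Jul      279  cloud             283
Then the sum of column 'rain_mm_plus_4': 739

739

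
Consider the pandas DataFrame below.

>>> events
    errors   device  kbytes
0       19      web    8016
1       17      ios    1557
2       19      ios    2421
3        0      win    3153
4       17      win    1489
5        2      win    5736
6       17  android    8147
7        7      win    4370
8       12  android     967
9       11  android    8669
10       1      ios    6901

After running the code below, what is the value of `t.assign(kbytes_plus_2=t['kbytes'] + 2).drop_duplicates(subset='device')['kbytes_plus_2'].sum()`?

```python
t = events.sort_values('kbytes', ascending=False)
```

sort by kbytes descending:
    errors   device  kbytes
9       11  android    8669
6       17  android    8147
0       19      web    8016
10       1      ios    6901
5        2      win    5736
7        7      win    4370
3        0      win    3153
2       19      ios    2421
1       17      ios    1557
4       17      win    1489
8       12  android     967
add column kbytes_plus_2 = t['kbytes'] + 2:
    errors   device  kbytes  kbytes_plus_2
9       11  android    8669           8671
6       17  android    8147           8149
0       19      web    8016           8018
10       1      ios    6901           6903
5        2      win    5736           5738
7        7      win    4370           4372
3        0      win    3153           3155
2       19      ios    2421           2423
1       17      ios    1557           1559
4       17      win    1489           1491
8       12  android     967            969
drop duplicate device (keep=first):
    errors   device  kbytes  kbytes_plus_2
9       11  android    8669           8671
0       19      web    8016           8018
10       1      ios    6901           6903
5        2      win    5736           5738
sum of column 'kbytes_plus_2' → 29330

29330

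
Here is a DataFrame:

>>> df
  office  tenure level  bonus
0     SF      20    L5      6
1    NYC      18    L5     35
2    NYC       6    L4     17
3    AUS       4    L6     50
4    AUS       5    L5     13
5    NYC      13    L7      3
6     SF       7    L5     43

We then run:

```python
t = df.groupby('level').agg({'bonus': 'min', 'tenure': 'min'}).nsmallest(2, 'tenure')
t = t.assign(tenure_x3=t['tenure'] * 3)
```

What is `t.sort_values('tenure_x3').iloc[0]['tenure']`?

4

group by level: min(bonus), min(tenure):
       bonus  tenure
level               
L4        17       6
L5         6       5
L6        50       4
L7         3      13
take 2 rows with smallest tenure:
       bonus  tenure
level               
L6        50       4
L5         6       5
add column tenure_x3 = t['tenure'] * 3:
       bonus  tenure  tenure_x3
level                          
L6        50       4         12
L5         6       5         15
sort by tenure_x3:
       bonus  tenure  tenure_x3
level                          
L6        50       4         12
L5         6       5         15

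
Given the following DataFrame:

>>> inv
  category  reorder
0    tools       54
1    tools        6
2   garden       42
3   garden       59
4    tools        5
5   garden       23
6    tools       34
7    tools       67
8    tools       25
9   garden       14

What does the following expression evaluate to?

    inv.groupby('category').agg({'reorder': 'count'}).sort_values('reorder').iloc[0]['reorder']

group by category, count of reorder:
          reorder
category         
garden          4
tools           6
sort by reorder:
          reorder
category         
garden          4
tools           6
Hence 4.

4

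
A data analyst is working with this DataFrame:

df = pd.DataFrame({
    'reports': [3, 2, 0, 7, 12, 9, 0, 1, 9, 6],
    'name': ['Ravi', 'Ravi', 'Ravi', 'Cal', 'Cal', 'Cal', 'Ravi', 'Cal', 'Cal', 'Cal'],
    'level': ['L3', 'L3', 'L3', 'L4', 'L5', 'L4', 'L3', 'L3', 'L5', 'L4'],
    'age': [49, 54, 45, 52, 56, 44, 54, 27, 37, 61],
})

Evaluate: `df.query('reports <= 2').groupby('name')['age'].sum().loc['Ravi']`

filter rows where reports <= 2:
   reports  name level  age
1        2  Ravi    L3   54
2        0  Ravi    L3   45
6        0  Ravi    L3   54
7        1   Cal    L3   27
group by name, sum of age:
name
Cal      27
Ravi    153
Name: age, dtype: int64
Reading off the value at index 'Ravi', we get 153.

153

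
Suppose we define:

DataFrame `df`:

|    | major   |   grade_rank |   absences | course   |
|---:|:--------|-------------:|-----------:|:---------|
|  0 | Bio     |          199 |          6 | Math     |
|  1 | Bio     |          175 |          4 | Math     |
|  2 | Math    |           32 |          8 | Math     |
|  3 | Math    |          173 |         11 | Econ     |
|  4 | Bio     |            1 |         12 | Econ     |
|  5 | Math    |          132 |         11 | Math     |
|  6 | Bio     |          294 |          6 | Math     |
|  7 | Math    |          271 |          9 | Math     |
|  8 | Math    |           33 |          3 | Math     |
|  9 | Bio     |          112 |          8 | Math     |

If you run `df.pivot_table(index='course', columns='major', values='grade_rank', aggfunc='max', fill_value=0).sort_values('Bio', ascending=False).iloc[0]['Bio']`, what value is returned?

pivot: rows=course, cols=major, max(grade_rank):
major   Bio  Math
course           
Econ      1   173
Math    294   271
sort by Bio descending:
major   Bio  Math
course           
Math    294   271
Econ      1   173
value at position 0, column 'Bio' → 294

294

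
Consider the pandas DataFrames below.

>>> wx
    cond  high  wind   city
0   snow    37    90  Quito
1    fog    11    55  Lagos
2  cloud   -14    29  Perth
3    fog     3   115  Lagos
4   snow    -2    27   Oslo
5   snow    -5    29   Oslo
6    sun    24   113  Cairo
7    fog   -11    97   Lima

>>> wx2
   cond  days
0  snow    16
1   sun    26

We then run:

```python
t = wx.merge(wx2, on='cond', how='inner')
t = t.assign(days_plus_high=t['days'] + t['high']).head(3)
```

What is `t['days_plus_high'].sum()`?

merge on 'cond' (how='inner') → 4 rows:
   cond  high  wind   city  days
0  snow    37    90  Quito    16
1  snow    -2    27   Oslo    16
2  snow    -5    29   Oslo    16
3   sun    24   113  Cairo    26
add column days_plus_high = t['days'] + t['high']:
   cond  high  wind   city  days  days_plus_high
0  snow    37    90  Quito    16              53
1  snow    -2    27   Oslo    16              14
2  snow    -5    29   Oslo    16              11
3   sun    24   113  Cairo    26              50
take first 3 rows:
   cond  high  wind   city  days  days_plus_high
0  snow    37    90  Quito    16              53
1  snow    -2    27   Oslo    16              14
2  snow    -5    29   Oslo    16              11
So sum() = 78.

78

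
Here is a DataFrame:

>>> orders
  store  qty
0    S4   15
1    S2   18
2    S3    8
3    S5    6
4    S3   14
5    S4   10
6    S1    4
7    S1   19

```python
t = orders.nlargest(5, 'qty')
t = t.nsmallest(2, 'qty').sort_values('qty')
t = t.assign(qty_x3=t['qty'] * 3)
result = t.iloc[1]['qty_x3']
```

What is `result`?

42

take 5 rows with largest qty:
  store  qty
7    S1   19
1    S2   18
0    S4   15
4    S3   14
5    S4   10
take 2 rows with smallest qty:
  store  qty
5    S4   10
4    S3   14
sort by qty:
  store  qty
5    S4   10
4    S3   14
add column qty_x3 = t['qty'] * 3:
  store  qty  qty_x3
5    S4   10      30
4    S3   14      42
Then the value at position 1, column 'qty_x3': 42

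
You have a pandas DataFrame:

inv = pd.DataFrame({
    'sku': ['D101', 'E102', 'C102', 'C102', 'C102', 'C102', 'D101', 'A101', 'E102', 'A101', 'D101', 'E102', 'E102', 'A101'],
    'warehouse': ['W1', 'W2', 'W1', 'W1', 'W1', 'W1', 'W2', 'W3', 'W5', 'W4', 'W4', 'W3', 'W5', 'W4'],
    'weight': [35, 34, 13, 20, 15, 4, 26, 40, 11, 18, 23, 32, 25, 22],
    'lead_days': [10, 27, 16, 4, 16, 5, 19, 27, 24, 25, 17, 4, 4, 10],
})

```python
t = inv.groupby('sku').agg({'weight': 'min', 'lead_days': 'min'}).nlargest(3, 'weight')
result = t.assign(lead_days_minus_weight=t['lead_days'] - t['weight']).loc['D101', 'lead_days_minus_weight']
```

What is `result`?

group by sku: min(weight), min(lead_days):
      weight  lead_days
sku                    
A101      18         10
C102       4          4
D101      23         10
E102      11          4
take 3 rows with largest weight:
      weight  lead_days
sku                    
D101      23         10
A101      18         10
E102      11          4
add column lead_days_minus_weight = t['lead_days'] - t['weight']:
      weight  lead_days  lead_days_minus_weight
sku                                            
D101      23         10                     -13
A101      18         10                      -8
E102      11          4                      -7
Reading off the value at row 'D101', column 'lead_days_minus_weight', we get -13.

-13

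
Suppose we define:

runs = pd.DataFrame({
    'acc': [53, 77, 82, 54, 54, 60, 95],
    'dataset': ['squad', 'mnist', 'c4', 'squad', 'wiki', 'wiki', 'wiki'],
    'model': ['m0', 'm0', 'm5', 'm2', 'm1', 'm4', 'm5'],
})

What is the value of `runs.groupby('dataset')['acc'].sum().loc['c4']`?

group by dataset, sum of acc:
dataset
c4        82
mnist     77
squad    107
wiki     209
Name: acc, dtype: int64
Reading off the value at index 'c4', we get 82.

82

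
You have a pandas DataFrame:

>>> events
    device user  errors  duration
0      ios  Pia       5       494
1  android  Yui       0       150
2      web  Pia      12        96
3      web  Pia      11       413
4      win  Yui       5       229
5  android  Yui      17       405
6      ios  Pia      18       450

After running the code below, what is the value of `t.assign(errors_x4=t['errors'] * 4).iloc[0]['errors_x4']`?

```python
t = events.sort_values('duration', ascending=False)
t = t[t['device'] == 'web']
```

sort by duration descending:
    device user  errors  duration
0      ios  Pia       5       494
6      ios  Pia      18       450
3      web  Pia      11       413
5  android  Yui      17       405
4      win  Yui       5       229
1  android  Yui       0       150
2      web  Pia      12        96
filter rows where device == 'web':
  device user  errors  duration
3    web  Pia      11       413
2    web  Pia      12        96
add column errors_x4 = t['errors'] * 4:
  device user  errors  duration  errors_x4
3    web  Pia      11       413         44
2    web  Pia      12        96         48
Taking the value at position 0, column 'errors_x4' gives 44.

44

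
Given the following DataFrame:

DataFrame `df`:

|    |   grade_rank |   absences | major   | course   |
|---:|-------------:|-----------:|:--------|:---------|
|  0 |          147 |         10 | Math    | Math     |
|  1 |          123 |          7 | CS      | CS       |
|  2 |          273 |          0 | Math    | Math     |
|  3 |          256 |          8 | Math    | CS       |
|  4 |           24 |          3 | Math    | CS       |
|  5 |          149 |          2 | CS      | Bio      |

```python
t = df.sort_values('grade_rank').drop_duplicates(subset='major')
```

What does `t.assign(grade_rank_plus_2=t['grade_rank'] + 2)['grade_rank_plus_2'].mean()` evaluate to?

sort by grade_rank:
   grade_rank  absences major course
4          24         3  Math     CS
1         123         7    CS     CS
0         147        10  Math   Math
5         149         2    CS    Bio
3         256         8  Math     CS
2         273         0  Math   Math
drop duplicate major (keep=first):
   grade_rank  absences major course
4          24         3  Math     CS
1         123         7    CS     CS
add column grade_rank_plus_2 = t['grade_rank'] + 2:
   grade_rank  absences major course  grade_rank_plus_2
4          24         3  Math     CS                 26
1         123         7    CS     CS                125
Reading off the mean of column 'grade_rank_plus_2', we get 75.5.

75.5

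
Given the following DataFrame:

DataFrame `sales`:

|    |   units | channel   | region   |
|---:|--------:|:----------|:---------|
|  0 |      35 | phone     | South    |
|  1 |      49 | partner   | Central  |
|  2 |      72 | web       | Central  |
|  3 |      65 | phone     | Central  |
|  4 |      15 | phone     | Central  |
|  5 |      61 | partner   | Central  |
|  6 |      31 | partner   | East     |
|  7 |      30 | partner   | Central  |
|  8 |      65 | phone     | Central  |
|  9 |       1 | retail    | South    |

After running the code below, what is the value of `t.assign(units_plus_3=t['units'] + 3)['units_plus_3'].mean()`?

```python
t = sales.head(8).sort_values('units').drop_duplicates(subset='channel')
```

take first 8 rows:
   units  channel   region
0     35    phone    South
1     49  partner  Central
2     72      web  Central
3     65    phone  Central
4     15    phone  Central
5     61  partner  Central
6     31  partner     East
7     30  partner  Central
sort by units:
   units  channel   region
4     15    phone  Central
7     30  partner  Central
6     31  partner     East
0     35    phone    South
1     49  partner  Central
5     61  partner  Central
3     65    phone  Central
2     72      web  Central
drop duplicate channel (keep=first):
   units  channel   region
4     15    phone  Central
7     30  partner  Central
2     72      web  Central
add column units_plus_3 = t['units'] + 3:
   units  channel   region  units_plus_3
4     15    phone  Central            18
7     30  partner  Central            33
2     72      web  Central            75
Hence 42.0.

42.0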